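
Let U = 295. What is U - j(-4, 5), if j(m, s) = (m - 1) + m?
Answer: 304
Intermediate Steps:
j(m, s) = -1 + 2*m (j(m, s) = (-1 + m) + m = -1 + 2*m)
U - j(-4, 5) = 295 - (-1 + 2*(-4)) = 295 - (-1 - 8) = 295 - 1*(-9) = 295 + 9 = 304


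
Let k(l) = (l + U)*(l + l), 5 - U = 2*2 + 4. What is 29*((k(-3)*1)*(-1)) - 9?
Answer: -1053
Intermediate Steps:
U = -3 (U = 5 - (2*2 + 4) = 5 - (4 + 4) = 5 - 1*8 = 5 - 8 = -3)
k(l) = 2*l*(-3 + l) (k(l) = (l - 3)*(l + l) = (-3 + l)*(2*l) = 2*l*(-3 + l))
29*((k(-3)*1)*(-1)) - 9 = 29*(((2*(-3)*(-3 - 3))*1)*(-1)) - 9 = 29*(((2*(-3)*(-6))*1)*(-1)) - 9 = 29*((36*1)*(-1)) - 9 = 29*(36*(-1)) - 9 = 29*(-36) - 9 = -1044 - 9 = -1053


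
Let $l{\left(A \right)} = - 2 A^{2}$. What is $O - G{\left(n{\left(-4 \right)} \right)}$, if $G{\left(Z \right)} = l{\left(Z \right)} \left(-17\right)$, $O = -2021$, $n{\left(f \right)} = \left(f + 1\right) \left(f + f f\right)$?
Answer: $-46085$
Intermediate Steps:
$n{\left(f \right)} = \left(1 + f\right) \left(f + f^{2}\right)$
$G{\left(Z \right)} = 34 Z^{2}$ ($G{\left(Z \right)} = - 2 Z^{2} \left(-17\right) = 34 Z^{2}$)
$O - G{\left(n{\left(-4 \right)} \right)} = -2021 - 34 \left(- 4 \left(1 + \left(-4\right)^{2} + 2 \left(-4\right)\right)\right)^{2} = -2021 - 34 \left(- 4 \left(1 + 16 - 8\right)\right)^{2} = -2021 - 34 \left(\left(-4\right) 9\right)^{2} = -2021 - 34 \left(-36\right)^{2} = -2021 - 34 \cdot 1296 = -2021 - 44064 = -46085$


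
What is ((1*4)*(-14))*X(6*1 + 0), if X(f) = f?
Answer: -336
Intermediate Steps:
((1*4)*(-14))*X(6*1 + 0) = ((1*4)*(-14))*(6*1 + 0) = (4*(-14))*(6 + 0) = -56*6 = -336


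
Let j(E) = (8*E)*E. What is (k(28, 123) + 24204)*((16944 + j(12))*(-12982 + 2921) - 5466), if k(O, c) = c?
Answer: -4429200396294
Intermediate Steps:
j(E) = 8*E²
(k(28, 123) + 24204)*((16944 + j(12))*(-12982 + 2921) - 5466) = (123 + 24204)*((16944 + 8*12²)*(-12982 + 2921) - 5466) = 24327*((16944 + 8*144)*(-10061) - 5466) = 24327*((16944 + 1152)*(-10061) - 5466) = 24327*(18096*(-10061) - 5466) = 24327*(-182063856 - 5466) = 24327*(-182069322) = -4429200396294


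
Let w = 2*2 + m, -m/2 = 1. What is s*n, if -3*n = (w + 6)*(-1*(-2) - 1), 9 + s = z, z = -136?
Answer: 1160/3 ≈ 386.67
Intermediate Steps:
m = -2 (m = -2*1 = -2)
s = -145 (s = -9 - 136 = -145)
w = 2 (w = 2*2 - 2 = 4 - 2 = 2)
n = -8/3 (n = -(2 + 6)*(-1*(-2) - 1)/3 = -8*(2 - 1)/3 = -8/3 ≈ -2.6667)
s*n = -145*(-8/3) = 1160/3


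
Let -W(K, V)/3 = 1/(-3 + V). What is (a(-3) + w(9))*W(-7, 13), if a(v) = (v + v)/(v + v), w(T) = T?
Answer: -3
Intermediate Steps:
W(K, V) = -3/(-3 + V)
a(v) = 1 (a(v) = (2*v)/((2*v)) = (2*v)*(1/(2*v)) = 1)
(a(-3) + w(9))*W(-7, 13) = (1 + 9)*(-3/(-3 + 13)) = 10*(-3/10) = -3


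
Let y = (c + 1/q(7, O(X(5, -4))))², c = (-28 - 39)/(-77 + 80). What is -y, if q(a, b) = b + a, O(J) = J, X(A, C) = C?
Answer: -484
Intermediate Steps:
q(a, b) = a + b
c = -67/3 ≈ -22.333
y = 484 (y = (-67/3 + 1/(7 - 4))² = (-67/3 + 1/3)² = (-67/3 + ⅓)² = (-22)² = 484)
-y = -1*484 = -484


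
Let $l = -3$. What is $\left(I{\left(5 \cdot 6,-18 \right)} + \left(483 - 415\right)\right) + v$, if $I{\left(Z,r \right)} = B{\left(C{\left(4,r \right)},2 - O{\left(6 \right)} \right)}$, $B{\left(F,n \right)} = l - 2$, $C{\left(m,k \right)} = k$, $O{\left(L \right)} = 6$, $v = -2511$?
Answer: $-2448$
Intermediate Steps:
$B{\left(F,n \right)} = -5$ ($B{\left(F,n \right)} = -3 - 2 = -5$)
$I{\left(Z,r \right)} = -5$
$\left(I{\left(5 \cdot 6,-18 \right)} + \left(483 - 415\right)\right) + v = \left(-5 + \left(483 - 415\right)\right) - 2511 = \left(-5 + 68\right) - 2511 = 63 - 2511 = -2448$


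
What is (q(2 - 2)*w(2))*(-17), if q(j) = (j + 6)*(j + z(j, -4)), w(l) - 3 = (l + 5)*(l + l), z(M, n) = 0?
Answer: 0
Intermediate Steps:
w(l) = 3 + 2*l*(5 + l) (w(l) = 3 + (l + 5)*(l + l) = 3 + (5 + l)*(2*l) = 3 + 2*l*(5 + l))
q(j) = j*(6 + j) (q(j) = (j + 6)*(j + 0) = (6 + j)*j = j*(6 + j))
(q(2 - 2)*w(2))*(-17) = (((2 - 2)*(6 + (2 - 2)))*(3 + 2*2² + 10*2))*(-17) = ((0*(6 + 0))*(3 + 2*4 + 20))*(-17) = ((0*6)*(3 + 8 + 20))*(-17) = (0*31)*(-17) = 0*(-17) = 0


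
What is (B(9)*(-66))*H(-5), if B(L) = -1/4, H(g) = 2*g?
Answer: -165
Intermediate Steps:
B(L) = -¼ (B(L) = -1*¼ = -¼)
(B(9)*(-66))*H(-5) = (-¼*(-66))*(2*(-5)) = (33/2)*(-10) = -165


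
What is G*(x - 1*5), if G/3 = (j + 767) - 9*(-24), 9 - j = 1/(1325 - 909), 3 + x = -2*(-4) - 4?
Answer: -1238013/104 ≈ -11904.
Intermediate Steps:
x = 1 (x = -3 + (-2*(-4) - 4) = -3 + (8 - 4) = -3 + 4 = 1)
j = 3743/416 (j = 9 - 1/(1325 - 909) = 9 - 1/416 = 3743/416 ≈ 8.9976)
G = 1238013/416 (G = 3*((3743/416 + 767) - 9*(-24)) = 3*(322815/416 + 216) = 3*(412671/416) = 1238013/416 ≈ 2976.0)
G*(x - 1*5) = 1238013*(1 - 1*5)/416 = 1238013*(1 - 5)/416 = (1238013/416)*(-4) = -1238013/104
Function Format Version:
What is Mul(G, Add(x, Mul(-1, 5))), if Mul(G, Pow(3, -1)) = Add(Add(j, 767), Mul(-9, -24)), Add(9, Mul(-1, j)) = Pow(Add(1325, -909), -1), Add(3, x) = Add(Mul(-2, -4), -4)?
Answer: Rational(-1238013, 104) ≈ -11904.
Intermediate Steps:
x = 1 (x = Add(-3, Add(Mul(-2, -4), -4)) = Add(-3, Add(8, -4)) = Add(-3, 4) = 1)
j = Rational(3743, 416) (j = Add(9, Mul(-1, Pow(Add(1325, -909), -1))) = Add(9, Mul(-1, Pow(416, -1))) = Add(9, Mul(-1, Rational(1, 416))) = Add(9, Rational(-1, 416)) = Rational(3743, 416) ≈ 8.9976)
G = Rational(1238013, 416) (G = Mul(3, Add(Add(Rational(3743, 416), 767), Mul(-9, -24))) = Mul(3, Add(Rational(322815, 416), 216)) = Mul(3, Rational(412671, 416)) = Rational(1238013, 416) ≈ 2976.0)
Mul(G, Add(x, Mul(-1, 5))) = Mul(Rational(1238013, 416), Add(1, Mul(-1, 5))) = Mul(Rational(1238013, 416), Add(1, -5)) = Mul(Rational(1238013, 416), -4) = Rational(-1238013, 104)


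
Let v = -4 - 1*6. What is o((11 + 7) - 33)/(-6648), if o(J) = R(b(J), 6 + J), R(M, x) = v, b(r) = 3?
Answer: 5/3324 ≈ 0.0015042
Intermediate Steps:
v = -10 (v = -4 - 6 = -10)
R(M, x) = -10
o(J) = -10
o((11 + 7) - 33)/(-6648) = -10/(-6648) = -10*(-1/6648) = 5/3324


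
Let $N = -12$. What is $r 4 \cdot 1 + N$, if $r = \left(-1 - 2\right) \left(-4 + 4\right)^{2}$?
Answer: $-12$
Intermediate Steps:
$r = 0$ ($r = \left(-1 - 2\right) 0^{2} = \left(-3\right) 0 = 0$)
$r 4 \cdot 1 + N = 0 \cdot 4 \cdot 1 - 12 = 0 \cdot 4 - 12 = 0 - 12 = -12$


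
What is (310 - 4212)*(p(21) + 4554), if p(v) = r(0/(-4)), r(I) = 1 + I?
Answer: -17773610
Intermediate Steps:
p(v) = 1 (p(v) = 1 + 0/(-4) = 1 + 0*(-1/4) = 1 + 0 = 1)
(310 - 4212)*(p(21) + 4554) = (310 - 4212)*(1 + 4554) = -3902*4555 = -17773610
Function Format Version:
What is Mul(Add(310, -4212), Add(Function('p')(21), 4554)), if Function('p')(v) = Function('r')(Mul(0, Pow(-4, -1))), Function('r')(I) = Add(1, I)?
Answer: -17773610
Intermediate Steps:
Function('p')(v) = 1 (Function('p')(v) = Add(1, Mul(0, Pow(-4, -1))) = Add(1, Mul(0, Rational(-1, 4))) = Add(1, 0) = 1)
Mul(Add(310, -4212), Add(Function('p')(21), 4554)) = Mul(Add(310, -4212), Add(1, 4554)) = Mul(-3902, 4555) = -17773610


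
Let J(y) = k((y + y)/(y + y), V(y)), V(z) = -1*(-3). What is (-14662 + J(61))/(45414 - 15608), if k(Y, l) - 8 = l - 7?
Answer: -1047/2129 ≈ -0.49178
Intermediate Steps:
V(z) = 3
k(Y, l) = 1 + l (k(Y, l) = 8 + (l - 7) = 8 + (-7 + l) = 1 + l)
J(y) = 4 (J(y) = 1 + 3 = 4)
(-14662 + J(61))/(45414 - 15608) = (-14662 + 4)/(45414 - 15608) = -14658/29806 = -14658*1/29806 = -1047/2129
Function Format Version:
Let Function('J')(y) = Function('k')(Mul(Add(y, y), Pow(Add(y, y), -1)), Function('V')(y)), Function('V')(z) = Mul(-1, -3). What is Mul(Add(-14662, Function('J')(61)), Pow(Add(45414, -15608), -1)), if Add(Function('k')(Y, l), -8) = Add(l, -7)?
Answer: Rational(-1047, 2129) ≈ -0.49178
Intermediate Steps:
Function('V')(z) = 3
Function('k')(Y, l) = Add(1, l) (Function('k')(Y, l) = Add(8, Add(l, -7)) = Add(8, Add(-7, l)) = Add(1, l))
Function('J')(y) = 4 (Function('J')(y) = Add(1, 3) = 4)
Mul(Add(-14662, Function('J')(61)), Pow(Add(45414, -15608), -1)) = Mul(Add(-14662, 4), Pow(Add(45414, -15608), -1)) = Mul(-14658, Pow(29806, -1)) = Mul(-14658, Rational(1, 29806)) = Rational(-1047, 2129)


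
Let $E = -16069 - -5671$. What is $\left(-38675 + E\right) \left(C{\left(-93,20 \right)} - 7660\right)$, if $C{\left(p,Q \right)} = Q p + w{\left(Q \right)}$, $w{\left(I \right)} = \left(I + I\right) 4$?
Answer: $459323280$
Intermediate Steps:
$w{\left(I \right)} = 8 I$ ($w{\left(I \right)} = 2 I 4 = 8 I$)
$E = -10398$ ($E = -16069 + 5671 = -10398$)
$C{\left(p,Q \right)} = 8 Q + Q p$ ($C{\left(p,Q \right)} = Q p + 8 Q = 8 Q + Q p$)
$\left(-38675 + E\right) \left(C{\left(-93,20 \right)} - 7660\right) = \left(-38675 - 10398\right) \left(20 \left(8 - 93\right) - 7660\right) = - 49073 \left(20 \left(-85\right) - 7660\right) = - 49073 \left(-1700 - 7660\right) = \left(-49073\right) \left(-9360\right) = 459323280$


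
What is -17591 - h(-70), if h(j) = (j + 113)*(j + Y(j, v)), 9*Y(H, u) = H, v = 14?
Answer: -128219/9 ≈ -14247.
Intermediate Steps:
Y(H, u) = H/9
h(j) = 10*j*(113 + j)/9 (h(j) = (j + 113)*(j + j/9) = (113 + j)*(10*j/9) = 10*j*(113 + j)/9)
-17591 - h(-70) = -17591 - 10*(-70)*(113 - 70)/9 = -17591 - 10*(-70)*43/9 = -17591 - 1*(-30100/9) = -17591 + 30100/9 = -128219/9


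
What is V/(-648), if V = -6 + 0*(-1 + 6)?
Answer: 1/108 ≈ 0.0092593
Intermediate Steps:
V = -6 (V = -6 + 0*5 = -6 + 0 = -6)
V/(-648) = -6/(-648) = -6*(-1/648) = 1/108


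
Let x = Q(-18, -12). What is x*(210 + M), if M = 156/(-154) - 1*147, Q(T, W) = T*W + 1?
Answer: 147963/11 ≈ 13451.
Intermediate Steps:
Q(T, W) = 1 + T*W
x = 217 (x = 1 - 18*(-12) = 1 + 216 = 217)
M = -11397/77 (M = 156*(-1/154) - 147 = -78/77 - 147 = -11397/77 ≈ -148.01)
x*(210 + M) = 217*(210 - 11397/77) = 217*(4773/77) = 147963/11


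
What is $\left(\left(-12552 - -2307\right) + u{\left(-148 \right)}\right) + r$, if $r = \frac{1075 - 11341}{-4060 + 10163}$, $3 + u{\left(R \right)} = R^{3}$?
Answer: $- \frac{19847210386}{6103} \approx -3.252 \cdot 10^{6}$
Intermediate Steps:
$u{\left(R \right)} = -3 + R^{3}$
$r = - \frac{10266}{6103} \approx -1.6821$
$\left(\left(-12552 - -2307\right) + u{\left(-148 \right)}\right) + r = \left(\left(-12552 - -2307\right) + \left(-3 + \left(-148\right)^{3}\right)\right) - \frac{10266}{6103} = \left(\left(-12552 + 2307\right) - 3241795\right) - \frac{10266}{6103} = \left(-10245 - 3241795\right) - \frac{10266}{6103} = -3252040 - \frac{10266}{6103} = - \frac{19847210386}{6103}$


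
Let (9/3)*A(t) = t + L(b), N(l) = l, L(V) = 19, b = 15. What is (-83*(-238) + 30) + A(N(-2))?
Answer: 59369/3 ≈ 19790.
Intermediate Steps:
A(t) = 19/3 + t/3 (A(t) = (t + 19)/3 = (19 + t)/3 = 19/3 + t/3)
(-83*(-238) + 30) + A(N(-2)) = (-83*(-238) + 30) + (19/3 + (⅓)*(-2)) = (19754 + 30) + (19/3 - ⅔) = 19784 + 17/3 = 59369/3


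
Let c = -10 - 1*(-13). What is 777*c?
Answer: 2331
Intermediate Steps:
c = 3 (c = -10 + 13 = 3)
777*c = 777*3 = 2331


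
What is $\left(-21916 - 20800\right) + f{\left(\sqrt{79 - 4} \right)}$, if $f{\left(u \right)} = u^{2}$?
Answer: $-42641$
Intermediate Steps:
$\left(-21916 - 20800\right) + f{\left(\sqrt{79 - 4} \right)} = \left(-21916 - 20800\right) + \left(\sqrt{79 - 4}\right)^{2} = -42716 + \left(\sqrt{75}\right)^{2} = -42716 + \left(5 \sqrt{3}\right)^{2} = -42716 + 75 = -42641$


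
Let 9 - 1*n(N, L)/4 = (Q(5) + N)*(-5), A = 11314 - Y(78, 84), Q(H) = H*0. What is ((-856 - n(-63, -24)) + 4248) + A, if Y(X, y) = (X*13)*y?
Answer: -69246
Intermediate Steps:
Y(X, y) = 13*X*y (Y(X, y) = (13*X)*y = 13*X*y)
Q(H) = 0
A = -73862 (A = 11314 - 13*78*84 = 11314 - 1*85176 = 11314 - 85176 = -73862)
n(N, L) = 36 + 20*N (n(N, L) = 36 - 4*(0 + N)*(-5) = 36 - 4*N*(-5) = 36 - (-20)*N = 36 + 20*N)
((-856 - n(-63, -24)) + 4248) + A = ((-856 - (36 + 20*(-63))) + 4248) - 73862 = ((-856 - (36 - 1260)) + 4248) - 73862 = ((-856 - 1*(-1224)) + 4248) - 73862 = ((-856 + 1224) + 4248) - 73862 = (368 + 4248) - 73862 = 4616 - 73862 = -69246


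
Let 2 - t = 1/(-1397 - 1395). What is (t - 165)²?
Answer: 207111459025/7795264 ≈ 26569.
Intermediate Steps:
t = 5585/2792 (t = 2 - 1/(-1397 - 1395) = 2 - 1/(-2792) = 2 - 1*(-1/2792) = 2 + 1/2792 = 5585/2792 ≈ 2.0004)
(t - 165)² = (5585/2792 - 165)² = (-455095/2792)² = 207111459025/7795264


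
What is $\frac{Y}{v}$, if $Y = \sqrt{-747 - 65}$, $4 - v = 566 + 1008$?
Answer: $- \frac{i \sqrt{203}}{785} \approx - 0.01815 i$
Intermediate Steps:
$v = -1570$ ($v = 4 - \left(566 + 1008\right) = 4 - 1574 = -1570$)
$Y = 2 i \sqrt{203}$ ($Y = \sqrt{-812} = 2 i \sqrt{203} \approx 28.496 i$)
$\frac{Y}{v} = \frac{2 i \sqrt{203}}{-1570} = 2 i \sqrt{203} \left(- \frac{1}{1570}\right) = - \frac{i \sqrt{203}}{785}$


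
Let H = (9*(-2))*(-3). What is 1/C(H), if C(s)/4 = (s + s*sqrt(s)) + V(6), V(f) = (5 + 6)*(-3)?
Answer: -7/209364 + 9*sqrt(6)/34894 ≈ 0.00059835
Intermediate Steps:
V(f) = -33 (V(f) = 11*(-3) = -33)
H = 54 (H = -18*(-3) = 54)
C(s) = -132 + 4*s + 4*s**(3/2) (C(s) = 4*((s + s*sqrt(s)) - 33) = 4*((s + s**(3/2)) - 33) = 4*(-33 + s + s**(3/2)) = -132 + 4*s + 4*s**(3/2))
1/C(H) = 1/(-132 + 4*54 + 4*54**(3/2)) = 1/(-132 + 216 + 4*(162*sqrt(6))) = 1/(-132 + 216 + 648*sqrt(6)) = 1/(84 + 648*sqrt(6))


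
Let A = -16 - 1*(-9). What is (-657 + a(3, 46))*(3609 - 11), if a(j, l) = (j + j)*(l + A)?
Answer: -1521954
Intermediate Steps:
A = -7 (A = -16 + 9 = -7)
a(j, l) = 2*j*(-7 + l) (a(j, l) = (j + j)*(l - 7) = (2*j)*(-7 + l) = 2*j*(-7 + l))
(-657 + a(3, 46))*(3609 - 11) = (-657 + 2*3*(-7 + 46))*(3609 - 11) = (-657 + 2*3*39)*3598 = (-657 + 234)*3598 = -423*3598 = -1521954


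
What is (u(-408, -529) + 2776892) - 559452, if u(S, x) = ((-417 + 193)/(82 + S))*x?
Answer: 361383472/163 ≈ 2.2171e+6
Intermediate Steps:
u(S, x) = -224*x/(82 + S) (u(S, x) = (-224/(82 + S))*x = -224*x/(82 + S))
(u(-408, -529) + 2776892) - 559452 = (-224*(-529)/(82 - 408) + 2776892) - 559452 = (-224*(-529)/(-326) + 2776892) - 559452 = (-224*(-529)*(-1/326) + 2776892) - 559452 = (-59248/163 + 2776892) - 559452 = 452574148/163 - 559452 = 361383472/163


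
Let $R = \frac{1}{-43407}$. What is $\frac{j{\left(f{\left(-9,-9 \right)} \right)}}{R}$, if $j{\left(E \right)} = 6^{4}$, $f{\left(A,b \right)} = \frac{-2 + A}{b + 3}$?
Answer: $-56255472$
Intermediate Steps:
$f{\left(A,b \right)} = \frac{-2 + A}{3 + b}$
$R = - \frac{1}{43407} \approx -2.3038 \cdot 10^{-5}$
$j{\left(E \right)} = 1296$
$\frac{j{\left(f{\left(-9,-9 \right)} \right)}}{R} = \frac{1296}{- \frac{1}{43407}} = 1296 \left(-43407\right) = -56255472$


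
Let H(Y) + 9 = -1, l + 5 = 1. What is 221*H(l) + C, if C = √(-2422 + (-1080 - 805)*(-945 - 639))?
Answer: -2210 + √2983418 ≈ -482.74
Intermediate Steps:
l = -4 (l = -5 + 1 = -4)
H(Y) = -10 (H(Y) = -9 - 1 = -10)
C = √2983418 (C = √(-2422 - 1885*(-1584)) = √(-2422 + 2985840) = √2983418 ≈ 1727.3)
221*H(l) + C = 221*(-10) + √2983418 = -2210 + √2983418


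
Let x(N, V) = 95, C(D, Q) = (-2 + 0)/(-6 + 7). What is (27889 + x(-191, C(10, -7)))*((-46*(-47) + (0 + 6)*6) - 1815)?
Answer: 10717872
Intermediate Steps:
C(D, Q) = -2 (C(D, Q) = -2/1 = -2*1 = -2)
(27889 + x(-191, C(10, -7)))*((-46*(-47) + (0 + 6)*6) - 1815) = (27889 + 95)*((-46*(-47) + (0 + 6)*6) - 1815) = 27984*((2162 + 6*6) - 1815) = 27984*((2162 + 36) - 1815) = 27984*(2198 - 1815) = 27984*383 = 10717872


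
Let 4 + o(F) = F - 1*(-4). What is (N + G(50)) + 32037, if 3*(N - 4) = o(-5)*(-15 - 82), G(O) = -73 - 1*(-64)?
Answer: 96581/3 ≈ 32194.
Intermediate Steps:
o(F) = F (o(F) = -4 + (F - 1*(-4)) = -4 + (F + 4) = -4 + (4 + F) = F)
G(O) = -9 (G(O) = -73 + 64 = -9)
N = 497/3 (N = 4 + (-5*(-15 - 82))/3 = 4 + (-5*(-97))/3 = 4 + (⅓)*485 = 4 + 485/3 = 497/3 ≈ 165.67)
(N + G(50)) + 32037 = (497/3 - 9) + 32037 = 470/3 + 32037 = 96581/3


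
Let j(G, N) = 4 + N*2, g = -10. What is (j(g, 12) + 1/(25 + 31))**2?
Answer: 2461761/3136 ≈ 785.00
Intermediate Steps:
j(G, N) = 4 + 2*N
(j(g, 12) + 1/(25 + 31))**2 = ((4 + 2*12) + 1/(25 + 31))**2 = ((4 + 24) + 1/56)**2 = (28 + 1/56)**2 = (1569/56)**2 = 2461761/3136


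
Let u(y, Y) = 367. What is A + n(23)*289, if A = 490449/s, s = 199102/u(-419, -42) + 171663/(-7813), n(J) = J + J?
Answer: 21248705684449/1492583605 ≈ 14236.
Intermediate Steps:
n(J) = 2*J
s = 1492583605/2867371 (s = 199102/367 + 171663/(-7813) = 199102*(1/367) + 171663*(-1/7813) = 199102/367 - 171663/7813 = 1492583605/2867371 ≈ 520.54)
A = 1406299239579/1492583605 (A = 490449/(1492583605/2867371) = 490449*(2867371/1492583605) = 1406299239579/1492583605 ≈ 942.19)
A + n(23)*289 = 1406299239579/1492583605 + (2*23)*289 = 1406299239579/1492583605 + 46*289 = 1406299239579/1492583605 + 13294 = 21248705684449/1492583605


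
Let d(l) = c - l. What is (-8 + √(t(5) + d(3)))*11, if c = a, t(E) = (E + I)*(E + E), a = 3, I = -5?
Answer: -88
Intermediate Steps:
t(E) = 2*E*(-5 + E) (t(E) = (E - 5)*(E + E) = (-5 + E)*(2*E) = 2*E*(-5 + E))
c = 3
d(l) = 3 - l
(-8 + √(t(5) + d(3)))*11 = (-8 + √(2*5*(-5 + 5) + (3 - 1*3)))*11 = (-8 + √(2*5*0 + (3 - 3)))*11 = (-8 + √(0 + 0))*11 = (-8 + √0)*11 = (-8 + 0)*11 = -8*11 = -88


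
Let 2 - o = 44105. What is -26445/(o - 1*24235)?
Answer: 26445/68338 ≈ 0.38697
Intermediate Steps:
o = -44103 (o = 2 - 1*44105 = 2 - 44105 = -44103)
-26445/(o - 1*24235) = -26445/(-44103 - 1*24235) = -26445/(-44103 - 24235) = -26445/(-68338) = -26445*(-1/68338) = 26445/68338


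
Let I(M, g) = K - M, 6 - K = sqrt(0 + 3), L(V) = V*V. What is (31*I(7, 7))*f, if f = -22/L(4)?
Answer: 341/8 + 341*sqrt(3)/8 ≈ 116.45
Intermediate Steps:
L(V) = V**2
K = 6 - sqrt(3) (K = 6 - sqrt(0 + 3) = 6 - sqrt(3) ≈ 4.2680)
f = -11/8 (f = -22/(4**2) = -22/16 = -22*1/16 = -11/8 ≈ -1.3750)
I(M, g) = 6 - M - sqrt(3) (I(M, g) = (6 - sqrt(3)) - M = 6 - M - sqrt(3))
(31*I(7, 7))*f = (31*(6 - 1*7 - sqrt(3)))*(-11/8) = (31*(6 - 7 - sqrt(3)))*(-11/8) = (31*(-1 - sqrt(3)))*(-11/8) = (-31 - 31*sqrt(3))*(-11/8) = 341/8 + 341*sqrt(3)/8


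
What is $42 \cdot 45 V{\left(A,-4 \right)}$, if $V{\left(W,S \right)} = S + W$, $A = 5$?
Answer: $1890$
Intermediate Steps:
$42 \cdot 45 V{\left(A,-4 \right)} = 42 \cdot 45 \left(-4 + 5\right) = 1890 \cdot 1 = 1890$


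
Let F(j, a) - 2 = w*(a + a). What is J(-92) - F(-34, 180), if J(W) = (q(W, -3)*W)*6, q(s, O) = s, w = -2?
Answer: 51502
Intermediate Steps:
J(W) = 6*W**2 (J(W) = (W*W)*6 = W**2*6 = 6*W**2)
F(j, a) = 2 - 4*a (F(j, a) = 2 - 2*(a + a) = 2 - 4*a)
J(-92) - F(-34, 180) = 6*(-92)**2 - (2 - 4*180) = 6*8464 - (2 - 720) = 50784 - 1*(-718) = 50784 + 718 = 51502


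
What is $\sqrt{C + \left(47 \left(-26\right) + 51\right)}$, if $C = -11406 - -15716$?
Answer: $\sqrt{3139} \approx 56.027$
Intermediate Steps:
$C = 4310$ ($C = -11406 + 15716 = 4310$)
$\sqrt{C + \left(47 \left(-26\right) + 51\right)} = \sqrt{4310 + \left(47 \left(-26\right) + 51\right)} = \sqrt{4310 + \left(-1222 + 51\right)} = \sqrt{4310 - 1171} = \sqrt{3139}$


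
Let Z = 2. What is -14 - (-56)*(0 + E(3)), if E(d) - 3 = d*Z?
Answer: 490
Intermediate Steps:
E(d) = 3 + 2*d (E(d) = 3 + d*2 = 3 + 2*d)
-14 - (-56)*(0 + E(3)) = -14 - (-56)*(0 + (3 + 2*3)) = -14 - (-56)*(0 + (3 + 6)) = -14 - (-56)*(0 + 9) = -14 - (-56)*9 = -14 - 14*(-36) = -14 + 504 = 490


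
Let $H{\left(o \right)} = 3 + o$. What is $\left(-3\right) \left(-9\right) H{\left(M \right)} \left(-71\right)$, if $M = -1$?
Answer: $-3834$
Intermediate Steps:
$\left(-3\right) \left(-9\right) H{\left(M \right)} \left(-71\right) = \left(-3\right) \left(-9\right) \left(3 - 1\right) \left(-71\right) = 27 \cdot 2 \left(-71\right) = 54 \left(-71\right) = -3834$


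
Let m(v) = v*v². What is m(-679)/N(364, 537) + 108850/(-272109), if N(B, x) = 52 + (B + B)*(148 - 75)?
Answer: -9465405855339/1608345596 ≈ -5885.2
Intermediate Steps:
m(v) = v³
N(B, x) = 52 + 146*B (N(B, x) = 52 + (2*B)*73 = 52 + 146*B)
m(-679)/N(364, 537) + 108850/(-272109) = (-679)³/(52 + 146*364) + 108850/(-272109) = -313046839/(52 + 53144) + 108850*(-1/272109) = -313046839/53196 - 108850/272109 = -9465405855339/1608345596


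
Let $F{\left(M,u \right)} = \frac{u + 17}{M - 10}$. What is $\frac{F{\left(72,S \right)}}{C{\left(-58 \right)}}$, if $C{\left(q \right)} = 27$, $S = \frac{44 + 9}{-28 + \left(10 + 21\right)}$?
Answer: $\frac{52}{2511} \approx 0.020709$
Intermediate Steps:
$S = \frac{53}{3}$ ($S = \frac{53}{-28 + 31} = \frac{53}{3} \approx 17.667$)
$F{\left(M,u \right)} = \frac{17 + u}{-10 + M}$
$\frac{F{\left(72,S \right)}}{C{\left(-58 \right)}} = \frac{\frac{1}{-10 + 72} \left(17 + \frac{53}{3}\right)}{27} = \frac{1}{62} \cdot \frac{104}{3} \cdot \frac{1}{27} = \frac{52}{93} \cdot \frac{1}{27} = \frac{52}{2511}$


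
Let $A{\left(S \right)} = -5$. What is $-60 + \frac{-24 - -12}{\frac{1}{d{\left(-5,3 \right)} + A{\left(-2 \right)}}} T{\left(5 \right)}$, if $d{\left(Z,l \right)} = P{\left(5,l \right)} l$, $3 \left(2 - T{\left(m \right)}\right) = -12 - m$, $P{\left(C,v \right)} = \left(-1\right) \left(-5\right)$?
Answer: $-980$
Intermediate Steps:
$P{\left(C,v \right)} = 5$
$T{\left(m \right)} = 6 + \frac{m}{3}$ ($T{\left(m \right)} = 2 - \frac{-12 - m}{3} = 2 + \left(4 + \frac{m}{3}\right) = 6 + \frac{m}{3}$)
$d{\left(Z,l \right)} = 5 l$
$-60 + \frac{-24 - -12}{\frac{1}{d{\left(-5,3 \right)} + A{\left(-2 \right)}}} T{\left(5 \right)} = -60 + \frac{-24 - -12}{\frac{1}{5 \cdot 3 - 5}} \left(6 + \frac{1}{3} \cdot 5\right) = -60 + \frac{-24 + 12}{\frac{1}{15 - 5}} \left(6 + \frac{5}{3}\right) = -60 + - \frac{12}{\frac{1}{10}} \cdot \frac{23}{3} = -60 + - 12 \frac{1}{\frac{1}{10}} \cdot \frac{23}{3} = -60 + \left(-12\right) 10 \cdot \frac{23}{3} = -60 - 920 = -980$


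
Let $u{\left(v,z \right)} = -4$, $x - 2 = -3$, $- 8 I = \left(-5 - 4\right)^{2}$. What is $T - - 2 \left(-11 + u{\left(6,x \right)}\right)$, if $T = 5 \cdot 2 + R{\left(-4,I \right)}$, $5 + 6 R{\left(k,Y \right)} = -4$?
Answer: $- \frac{43}{2} \approx -21.5$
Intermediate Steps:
$I = - \frac{81}{8}$ ($I = - \frac{\left(-5 - 4\right)^{2}}{8} = - \frac{\left(-9\right)^{2}}{8} = \left(- \frac{1}{8}\right) 81 = - \frac{81}{8} \approx -10.125$)
$R{\left(k,Y \right)} = - \frac{3}{2}$ ($R{\left(k,Y \right)} = - \frac{5}{6} + \frac{1}{6} \left(-4\right) = - \frac{5}{6} - \frac{2}{3} = - \frac{3}{2}$)
$x = -1$ ($x = 2 - 3 = -1$)
$T = \frac{17}{2}$ ($T = 5 \cdot 2 - \frac{3}{2} = 10 - \frac{3}{2} = \frac{17}{2} \approx 8.5$)
$T - - 2 \left(-11 + u{\left(6,x \right)}\right) = \frac{17}{2} - - 2 \left(-11 - 4\right) = \frac{17}{2} - \left(-2\right) \left(-15\right) = \frac{17}{2} - 30 = - \frac{43}{2}$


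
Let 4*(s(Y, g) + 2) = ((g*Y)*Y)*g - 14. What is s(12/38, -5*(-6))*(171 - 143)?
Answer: 171206/361 ≈ 474.25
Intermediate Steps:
s(Y, g) = -11/2 + Y**2*g**2/4 (s(Y, g) = -2 + (((g*Y)*Y)*g - 14)/4 = -2 + (((Y*g)*Y)*g - 14)/4 = -2 + ((g*Y**2)*g - 14)/4 = -2 + (Y**2*g**2 - 14)/4 = -2 + (-14 + Y**2*g**2)/4 = -2 + (-7/2 + Y**2*g**2/4) = -11/2 + Y**2*g**2/4)
s(12/38, -5*(-6))*(171 - 143) = (-11/2 + (12/38)**2*(-5*(-6))**2/4)*(171 - 143) = (-11/2 + (1/4)*(12*(1/38))**2*30**2)*28 = (-11/2 + (1/4)*(6/19)**2*900)*28 = (-11/2 + (1/4)*(36/361)*900)*28 = (-11/2 + 8100/361)*28 = (12229/722)*28 = 171206/361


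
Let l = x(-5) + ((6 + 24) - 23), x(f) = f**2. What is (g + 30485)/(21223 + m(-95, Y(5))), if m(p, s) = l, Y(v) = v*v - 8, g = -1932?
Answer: 28553/21255 ≈ 1.3434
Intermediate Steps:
Y(v) = -8 + v**2 (Y(v) = v**2 - 8 = -8 + v**2)
l = 32 (l = (-5)**2 + ((6 + 24) - 23) = 25 + (30 - 23) = 25 + 7 = 32)
m(p, s) = 32
(g + 30485)/(21223 + m(-95, Y(5))) = (-1932 + 30485)/(21223 + 32) = 28553/21255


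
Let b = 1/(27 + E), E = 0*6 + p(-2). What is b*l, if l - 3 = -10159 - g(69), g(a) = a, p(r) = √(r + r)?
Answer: -276075/733 + 20450*I/733 ≈ -376.64 + 27.899*I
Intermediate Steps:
p(r) = √2*√r (p(r) = √(2*r) = √2*√r)
E = 2*I (E = 0*6 + √2*√(-2) = 0 + √2*(I*√2) = 0 + 2*I = 2*I ≈ 2.0*I)
b = (27 - 2*I)/733 (b = 1/(27 + 2*I) = (27 - 2*I)/733 ≈ 0.036835 - 0.0027285*I)
l = -10225 (l = 3 + (-10159 - 1*69) = 3 + (-10159 - 69) = 3 - 10228 = -10225)
b*l = (27/733 - 2*I/733)*(-10225) = -276075/733 + 20450*I/733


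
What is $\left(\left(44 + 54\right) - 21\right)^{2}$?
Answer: $5929$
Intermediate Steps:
$\left(\left(44 + 54\right) - 21\right)^{2} = \left(98 - 21\right)^{2} = 77^{2} = 5929$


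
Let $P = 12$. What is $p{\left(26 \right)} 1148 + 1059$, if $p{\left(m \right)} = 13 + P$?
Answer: $29759$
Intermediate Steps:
$p{\left(m \right)} = 25$ ($p{\left(m \right)} = 13 + 12 = 25$)
$p{\left(26 \right)} 1148 + 1059 = 25 \cdot 1148 + 1059 = 28700 + 1059 = 29759$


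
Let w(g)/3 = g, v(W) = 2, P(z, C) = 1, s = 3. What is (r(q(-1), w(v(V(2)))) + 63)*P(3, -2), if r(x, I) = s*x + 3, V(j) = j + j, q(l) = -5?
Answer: 51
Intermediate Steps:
V(j) = 2*j
w(g) = 3*g
r(x, I) = 3 + 3*x (r(x, I) = 3*x + 3 = 3 + 3*x)
(r(q(-1), w(v(V(2)))) + 63)*P(3, -2) = ((3 + 3*(-5)) + 63)*1 = ((3 - 15) + 63)*1 = (-12 + 63)*1 = 51*1 = 51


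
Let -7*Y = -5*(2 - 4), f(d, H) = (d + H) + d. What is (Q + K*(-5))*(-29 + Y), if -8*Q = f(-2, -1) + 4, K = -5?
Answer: -42813/56 ≈ -764.52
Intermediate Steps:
f(d, H) = H + 2*d (f(d, H) = (H + d) + d = H + 2*d)
Y = -10/7 (Y = -(-5)*(2 - 4)/7 = -(-5)*(-2)/7 = -1/7*10 = -10/7 ≈ -1.4286)
Q = 1/8 (Q = -((-1 + 2*(-2)) + 4)/8 = -((-1 - 4) + 4)/8 = -(-5 + 4)/8 = -1/8*(-1) = 1/8 ≈ 0.12500)
(Q + K*(-5))*(-29 + Y) = (1/8 - 5*(-5))*(-29 - 10/7) = (1/8 + 25)*(-213/7) = (201/8)*(-213/7) = -42813/56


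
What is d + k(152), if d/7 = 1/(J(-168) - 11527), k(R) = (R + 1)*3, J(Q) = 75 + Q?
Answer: 761939/1660 ≈ 459.00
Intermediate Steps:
k(R) = 3 + 3*R (k(R) = (1 + R)*3 = 3 + 3*R)
d = -1/1660 (d = 7/((75 - 168) - 11527) = 7/(-93 - 11527) = 7/(-11620) = 7*(-1/11620) = -1/1660 ≈ -0.00060241)
d + k(152) = -1/1660 + (3 + 3*152) = -1/1660 + (3 + 456) = -1/1660 + 459 = 761939/1660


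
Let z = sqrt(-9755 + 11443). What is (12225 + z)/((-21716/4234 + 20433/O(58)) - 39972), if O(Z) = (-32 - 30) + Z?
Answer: -103521300/381782989 - 16936*sqrt(422)/381782989 ≈ -0.27206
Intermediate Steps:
z = 2*sqrt(422) (z = sqrt(1688) = 2*sqrt(422) ≈ 41.085)
O(Z) = -62 + Z
(12225 + z)/((-21716/4234 + 20433/O(58)) - 39972) = (12225 + 2*sqrt(422))/((-21716/4234 + 20433/(-62 + 58)) - 39972) = (12225 + 2*sqrt(422))/((-21716*1/4234 + 20433/(-4)) - 39972) = (12225 + 2*sqrt(422))/((-10858/2117 + 20433*(-1/4)) - 39972) = (12225 + 2*sqrt(422))/((-10858/2117 - 20433/4) - 39972) = (12225 + 2*sqrt(422))/(-43300093/8468 - 39972) = (12225 + 2*sqrt(422))/(-381782989/8468) = (12225 + 2*sqrt(422))*(-8468/381782989) = -103521300/381782989 - 16936*sqrt(422)/381782989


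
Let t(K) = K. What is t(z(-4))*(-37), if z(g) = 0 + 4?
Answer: -148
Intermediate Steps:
z(g) = 4
t(z(-4))*(-37) = 4*(-37) = -148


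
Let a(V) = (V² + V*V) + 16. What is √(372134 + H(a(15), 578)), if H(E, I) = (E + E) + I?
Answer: 6*√10379 ≈ 611.26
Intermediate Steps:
a(V) = 16 + 2*V² (a(V) = (V² + V²) + 16 = 2*V² + 16 = 16 + 2*V²)
H(E, I) = I + 2*E (H(E, I) = 2*E + I = I + 2*E)
√(372134 + H(a(15), 578)) = √(372134 + (578 + 2*(16 + 2*15²))) = √(372134 + (578 + 2*(16 + 2*225))) = √(372134 + (578 + 2*(16 + 450))) = √(372134 + (578 + 2*466)) = √(372134 + (578 + 932)) = √(372134 + 1510) = √373644 = 6*√10379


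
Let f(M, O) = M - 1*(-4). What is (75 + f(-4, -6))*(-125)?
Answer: -9375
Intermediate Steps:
f(M, O) = 4 + M (f(M, O) = M + 4 = 4 + M)
(75 + f(-4, -6))*(-125) = (75 + (4 - 4))*(-125) = (75 + 0)*(-125) = 75*(-125) = -9375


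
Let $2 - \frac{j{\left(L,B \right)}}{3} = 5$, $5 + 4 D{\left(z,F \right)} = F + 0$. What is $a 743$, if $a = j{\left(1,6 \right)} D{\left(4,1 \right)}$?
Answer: $6687$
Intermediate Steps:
$D{\left(z,F \right)} = - \frac{5}{4} + \frac{F}{4}$ ($D{\left(z,F \right)} = - \frac{5}{4} + \frac{F + 0}{4} = - \frac{5}{4} + \frac{F}{4}$)
$j{\left(L,B \right)} = -9$ ($j{\left(L,B \right)} = 6 - 15 = -9$)
$a = 9$ ($a = - 9 \left(- \frac{5}{4} + \frac{1}{4} \cdot 1\right) = - 9 \left(- \frac{5}{4} + \frac{1}{4}\right) = \left(-9\right) \left(-1\right) = 9$)
$a 743 = 9 \cdot 743 = 6687$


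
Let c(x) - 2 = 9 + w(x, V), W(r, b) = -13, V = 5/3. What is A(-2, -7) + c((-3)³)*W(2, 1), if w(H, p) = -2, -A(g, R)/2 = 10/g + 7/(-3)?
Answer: -307/3 ≈ -102.33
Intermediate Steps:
V = 5/3 (V = 5*(⅓) = 5/3 ≈ 1.6667)
A(g, R) = 14/3 - 20/g (A(g, R) = -2*(10/g + 7/(-3)) = -2*(10/g + 7*(-⅓)) = -2*(10/g - 7/3) = -2*(-7/3 + 10/g) = 14/3 - 20/g)
c(x) = 9 (c(x) = 2 + (9 - 2) = 2 + 7 = 9)
A(-2, -7) + c((-3)³)*W(2, 1) = (14/3 - 20/(-2)) + 9*(-13) = (14/3 - 20*(-½)) - 117 = (14/3 + 10) - 117 = 44/3 - 117 = -307/3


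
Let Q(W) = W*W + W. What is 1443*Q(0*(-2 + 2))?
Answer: 0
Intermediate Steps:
Q(W) = W + W**2 (Q(W) = W**2 + W = W + W**2)
1443*Q(0*(-2 + 2)) = 1443*((0*(-2 + 2))*(1 + 0*(-2 + 2))) = 1443*((0*0)*(1 + 0*0)) = 1443*(0*(1 + 0)) = 1443*(0*1) = 1443*0 = 0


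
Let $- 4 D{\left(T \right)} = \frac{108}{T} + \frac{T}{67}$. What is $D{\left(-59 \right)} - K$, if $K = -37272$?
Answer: $\frac{589355581}{15812} \approx 37273.0$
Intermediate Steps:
$D{\left(T \right)} = - \frac{27}{T} - \frac{T}{268}$ ($D{\left(T \right)} = - \frac{\frac{108}{T} + \frac{T}{67}}{4} = - \frac{27}{T} - \frac{T}{268}$)
$D{\left(-59 \right)} - K = \left(- \frac{27}{-59} - - \frac{59}{268}\right) - -37272 = \left(\left(-27\right) \left(- \frac{1}{59}\right) + \frac{59}{268}\right) + 37272 = \left(\frac{27}{59} + \frac{59}{268}\right) + 37272 = \frac{10717}{15812} + 37272 = \frac{589355581}{15812}$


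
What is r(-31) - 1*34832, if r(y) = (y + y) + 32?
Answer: -34862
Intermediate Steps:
r(y) = 32 + 2*y (r(y) = 2*y + 32 = 32 + 2*y)
r(-31) - 1*34832 = (32 + 2*(-31)) - 1*34832 = (32 - 62) - 34832 = -30 - 34832 = -34862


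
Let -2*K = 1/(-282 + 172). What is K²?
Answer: 1/48400 ≈ 2.0661e-5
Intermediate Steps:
K = 1/220 (K = -1/(2*(-282 + 172)) = -½/(-110) = -½*(-1/110) = 1/220 ≈ 0.0045455)
K² = (1/220)² = 1/48400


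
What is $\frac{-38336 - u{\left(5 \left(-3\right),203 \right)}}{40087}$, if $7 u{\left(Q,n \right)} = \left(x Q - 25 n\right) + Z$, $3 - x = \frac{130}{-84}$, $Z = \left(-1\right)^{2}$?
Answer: $- \frac{3684937}{3928526} \approx -0.93799$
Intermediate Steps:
$Z = 1$
$x = \frac{191}{42}$ ($x = 3 - \frac{130}{-84} = 3 - 130 \left(- \frac{1}{84}\right) = 3 - - \frac{65}{42} = 3 + \frac{65}{42} = \frac{191}{42} \approx 4.5476$)
$u{\left(Q,n \right)} = \frac{1}{7} - \frac{25 n}{7} + \frac{191 Q}{294}$ ($u{\left(Q,n \right)} = \frac{\left(\frac{191 Q}{42} - 25 n\right) + 1}{7} = \frac{\left(- 25 n + \frac{191 Q}{42}\right) + 1}{7} = \frac{1 - 25 n + \frac{191 Q}{42}}{7} = \frac{1}{7} - \frac{25 n}{7} + \frac{191 Q}{294}$)
$\frac{-38336 - u{\left(5 \left(-3\right),203 \right)}}{40087} = \frac{-38336 - \left(\frac{1}{7} - 725 + \frac{191 \cdot 5 \left(-3\right)}{294}\right)}{40087} = \left(-38336 - \left(\frac{1}{7} - 725 + \frac{191}{294} \left(-15\right)\right)\right) \frac{1}{40087} = \left(-38336 - \left(\frac{1}{7} - 725 - \frac{955}{98}\right)\right) \frac{1}{40087} = \left(-38336 - - \frac{71991}{98}\right) \frac{1}{40087} = \left(-38336 + \frac{71991}{98}\right) \frac{1}{40087} = \left(- \frac{3684937}{98}\right) \frac{1}{40087} = - \frac{3684937}{3928526}$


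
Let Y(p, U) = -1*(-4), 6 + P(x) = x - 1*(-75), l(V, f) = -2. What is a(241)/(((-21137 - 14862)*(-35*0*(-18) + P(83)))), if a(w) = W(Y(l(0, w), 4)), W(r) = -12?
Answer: 3/1367962 ≈ 2.1930e-6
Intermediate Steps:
P(x) = 69 + x (P(x) = -6 + (x - 1*(-75)) = -6 + (x + 75) = -6 + (75 + x) = 69 + x)
Y(p, U) = 4
a(w) = -12
a(241)/(((-21137 - 14862)*(-35*0*(-18) + P(83)))) = -12*1/((-21137 - 14862)*(-35*0*(-18) + (69 + 83))) = -12*(-1/(35999*(0*(-18) + 152))) = -12*(-1/(35999*(0 + 152))) = -12/((-35999*152)) = -12/(-5471848) = -12*(-1/5471848) = 3/1367962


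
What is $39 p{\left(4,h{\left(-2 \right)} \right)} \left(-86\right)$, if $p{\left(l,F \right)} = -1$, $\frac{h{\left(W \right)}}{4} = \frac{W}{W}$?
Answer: $3354$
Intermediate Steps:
$h{\left(W \right)} = 4$ ($h{\left(W \right)} = 4 \frac{W}{W} = 4 \cdot 1 = 4$)
$39 p{\left(4,h{\left(-2 \right)} \right)} \left(-86\right) = 39 \left(-1\right) \left(-86\right) = \left(-39\right) \left(-86\right) = 3354$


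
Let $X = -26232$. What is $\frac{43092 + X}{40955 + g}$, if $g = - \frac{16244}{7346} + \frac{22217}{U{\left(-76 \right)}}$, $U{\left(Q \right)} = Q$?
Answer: $\frac{4706435280}{11350286027} \approx 0.41465$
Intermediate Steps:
$g = - \frac{82220313}{279148}$ ($g = - \frac{16244}{7346} + \frac{22217}{-76} = \left(-16244\right) \frac{1}{7346} + 22217 \left(- \frac{1}{76}\right) = - \frac{8122}{3673} - \frac{22217}{76} = - \frac{82220313}{279148} \approx -294.54$)
$\frac{43092 + X}{40955 + g} = \frac{43092 - 26232}{40955 - \frac{82220313}{279148}} = \frac{16860}{\frac{11350286027}{279148}} = 16860 \cdot \frac{279148}{11350286027} = \frac{4706435280}{11350286027}$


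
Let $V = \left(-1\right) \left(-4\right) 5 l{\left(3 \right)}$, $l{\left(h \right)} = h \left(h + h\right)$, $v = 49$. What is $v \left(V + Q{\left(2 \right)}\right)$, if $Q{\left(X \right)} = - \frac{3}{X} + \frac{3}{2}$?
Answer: $17640$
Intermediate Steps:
$l{\left(h \right)} = 2 h^{2}$ ($l{\left(h \right)} = h 2 h = 2 h^{2}$)
$V = 360$ ($V = \left(-1\right) \left(-4\right) 5 \cdot 2 \cdot 3^{2} = 4 \cdot 5 \cdot 2 \cdot 9 = 20 \cdot 18 = 360$)
$Q{\left(X \right)} = \frac{3}{2} - \frac{3}{X}$ ($Q{\left(X \right)} = - \frac{3}{X} + 3 \cdot \frac{1}{2} = - \frac{3}{X} + \frac{3}{2} = \frac{3}{2} - \frac{3}{X}$)
$v \left(V + Q{\left(2 \right)}\right) = 49 \left(360 + \left(\frac{3}{2} - \frac{3}{2}\right)\right) = 49 \left(360 + 0\right) = 49 \cdot 360 = 17640$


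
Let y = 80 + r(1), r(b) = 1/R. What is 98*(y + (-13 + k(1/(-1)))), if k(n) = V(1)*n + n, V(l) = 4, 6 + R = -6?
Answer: 36407/6 ≈ 6067.8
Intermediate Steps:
R = -12 (R = -6 - 6 = -12)
r(b) = -1/12 (r(b) = 1/(-12) = -1/12)
k(n) = 5*n (k(n) = 4*n + n = 5*n)
y = 959/12 (y = 80 - 1/12 = 959/12 ≈ 79.917)
98*(y + (-13 + k(1/(-1)))) = 98*(959/12 + (-13 + 5/(-1))) = 98*(959/12 + (-13 + 5*(-1))) = 98*(959/12 + (-13 - 5)) = 98*(959/12 - 18) = 98*(743/12) = 36407/6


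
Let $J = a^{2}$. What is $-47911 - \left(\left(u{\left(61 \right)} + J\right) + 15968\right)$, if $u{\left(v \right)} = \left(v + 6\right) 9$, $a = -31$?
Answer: $-65443$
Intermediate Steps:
$J = 961$ ($J = \left(-31\right)^{2} = 961$)
$u{\left(v \right)} = 54 + 9 v$ ($u{\left(v \right)} = \left(6 + v\right) 9 = 54 + 9 v$)
$-47911 - \left(\left(u{\left(61 \right)} + J\right) + 15968\right) = -47911 - \left(\left(\left(54 + 9 \cdot 61\right) + 961\right) + 15968\right) = -47911 - \left(\left(\left(54 + 549\right) + 961\right) + 15968\right) = -47911 - \left(\left(603 + 961\right) + 15968\right) = -47911 - \left(1564 + 15968\right) = -47911 - 17532 = -65443$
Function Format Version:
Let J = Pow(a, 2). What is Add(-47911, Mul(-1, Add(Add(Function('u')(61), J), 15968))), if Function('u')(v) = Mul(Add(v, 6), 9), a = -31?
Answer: -65443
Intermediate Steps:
J = 961 (J = Pow(-31, 2) = 961)
Function('u')(v) = Add(54, Mul(9, v)) (Function('u')(v) = Mul(Add(6, v), 9) = Add(54, Mul(9, v)))
Add(-47911, Mul(-1, Add(Add(Function('u')(61), J), 15968))) = Add(-47911, Mul(-1, Add(Add(Add(54, Mul(9, 61)), 961), 15968))) = Add(-47911, Mul(-1, Add(Add(Add(54, 549), 961), 15968))) = Add(-47911, Mul(-1, Add(Add(603, 961), 15968))) = Add(-47911, Mul(-1, Add(1564, 15968))) = Add(-47911, Mul(-1, 17532)) = Add(-47911, -17532) = -65443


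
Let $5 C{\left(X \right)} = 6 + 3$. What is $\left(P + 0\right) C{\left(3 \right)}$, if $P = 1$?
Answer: $\frac{9}{5} \approx 1.8$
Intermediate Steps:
$C{\left(X \right)} = \frac{9}{5}$ ($C{\left(X \right)} = \frac{6 + 3}{5} = \frac{1}{5} \cdot 9 = \frac{9}{5}$)
$\left(P + 0\right) C{\left(3 \right)} = \left(1 + 0\right) \frac{9}{5} = 1 \cdot \frac{9}{5} = \frac{9}{5}$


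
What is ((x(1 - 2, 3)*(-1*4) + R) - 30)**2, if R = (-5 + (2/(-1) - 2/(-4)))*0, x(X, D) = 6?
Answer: 2916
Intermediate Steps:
R = 0 (R = (-5 + (2*(-1) - 2*(-1/4)))*0 = (-5 + (-2 + 1/2))*0 = (-5 - 3/2)*0 = -13/2*0 = 0)
((x(1 - 2, 3)*(-1*4) + R) - 30)**2 = ((6*(-1*4) + 0) - 30)**2 = ((6*(-4) + 0) - 30)**2 = ((-24 + 0) - 30)**2 = (-24 - 30)**2 = (-54)**2 = 2916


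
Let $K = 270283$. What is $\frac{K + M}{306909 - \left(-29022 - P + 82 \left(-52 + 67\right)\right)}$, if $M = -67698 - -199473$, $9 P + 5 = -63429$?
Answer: $\frac{3618522}{2948875} \approx 1.2271$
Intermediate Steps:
$P = - \frac{63434}{9}$ ($P = - \frac{5}{9} + \frac{1}{9} \left(-63429\right) = - \frac{5}{9} - \frac{21143}{3} = - \frac{63434}{9} \approx -7048.2$)
$M = 131775$ ($M = -67698 + 199473 = 131775$)
$\frac{K + M}{306909 - \left(-29022 - P + 82 \left(-52 + 67\right)\right)} = \frac{270283 + 131775}{306909 + \left(\left(29022 - \frac{63434}{9}\right) - 82 \left(-52 + 67\right)\right)} = \frac{402058}{306909 + \left(\frac{197764}{9} - 1230\right)} = \frac{402058}{306909 + \frac{186694}{9}} = \frac{402058}{\frac{2948875}{9}} = 402058 \cdot \frac{9}{2948875} = \frac{3618522}{2948875}$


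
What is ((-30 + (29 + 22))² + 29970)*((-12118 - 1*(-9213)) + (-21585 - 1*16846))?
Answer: -1257069096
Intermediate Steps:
((-30 + (29 + 22))² + 29970)*((-12118 - 1*(-9213)) + (-21585 - 1*16846)) = ((-30 + 51)² + 29970)*((-12118 + 9213) + (-21585 - 16846)) = (21² + 29970)*(-2905 - 38431) = (441 + 29970)*(-41336) = 30411*(-41336) = -1257069096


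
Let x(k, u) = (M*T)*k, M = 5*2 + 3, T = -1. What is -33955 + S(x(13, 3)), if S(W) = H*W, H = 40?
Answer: -40715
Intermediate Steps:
M = 13 (M = 10 + 3 = 13)
x(k, u) = -13*k (x(k, u) = (13*(-1))*k = -13*k)
S(W) = 40*W
-33955 + S(x(13, 3)) = -33955 + 40*(-13*13) = -33955 + 40*(-169) = -33955 - 6760 = -40715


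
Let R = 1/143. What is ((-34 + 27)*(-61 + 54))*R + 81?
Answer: 11632/143 ≈ 81.343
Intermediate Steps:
R = 1/143 ≈ 0.0069930
((-34 + 27)*(-61 + 54))*R + 81 = ((-34 + 27)*(-61 + 54))*(1/143) + 81 = -7*(-7)*(1/143) + 81 = 49*(1/143) + 81 = 49/143 + 81 = 11632/143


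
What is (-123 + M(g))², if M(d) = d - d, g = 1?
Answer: 15129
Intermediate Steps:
M(d) = 0
(-123 + M(g))² = (-123 + 0)² = (-123)² = 15129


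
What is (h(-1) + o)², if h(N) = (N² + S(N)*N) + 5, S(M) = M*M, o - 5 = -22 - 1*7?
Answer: 361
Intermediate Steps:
o = -24 (o = 5 + (-22 - 1*7) = 5 + (-22 - 7) = 5 - 29 = -24)
S(M) = M²
h(N) = 5 + N² + N³ (h(N) = (N² + N²*N) + 5 = (N² + N³) + 5 = 5 + N² + N³)
(h(-1) + o)² = ((5 + (-1)² + (-1)³) - 24)² = ((5 + 1 - 1) - 24)² = (5 - 24)² = (-19)² = 361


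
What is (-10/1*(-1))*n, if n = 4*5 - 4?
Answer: 160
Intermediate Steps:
n = 16 (n = 20 - 4 = 16)
(-10/1*(-1))*n = (-10/1*(-1))*16 = (-10*1*(-1))*16 = -10*(-1)*16 = 10*16 = 160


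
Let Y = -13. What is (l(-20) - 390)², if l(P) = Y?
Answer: 162409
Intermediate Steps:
l(P) = -13
(l(-20) - 390)² = (-13 - 390)² = (-403)² = 162409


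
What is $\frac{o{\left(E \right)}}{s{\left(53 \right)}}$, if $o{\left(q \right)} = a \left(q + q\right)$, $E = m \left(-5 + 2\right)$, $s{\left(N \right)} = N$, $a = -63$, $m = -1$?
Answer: $- \frac{378}{53} \approx -7.1321$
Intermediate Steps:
$E = 3$ ($E = - (-5 + 2) = \left(-1\right) \left(-3\right) = 3$)
$o{\left(q \right)} = - 126 q$ ($o{\left(q \right)} = - 63 \left(q + q\right) = - 63 \cdot 2 q = - 126 q$)
$\frac{o{\left(E \right)}}{s{\left(53 \right)}} = \frac{\left(-126\right) 3}{53} = \left(-378\right) \frac{1}{53} = - \frac{378}{53}$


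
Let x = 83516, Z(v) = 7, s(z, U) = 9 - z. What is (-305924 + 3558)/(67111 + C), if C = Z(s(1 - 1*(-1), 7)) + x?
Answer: -151183/75317 ≈ -2.0073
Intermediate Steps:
C = 83523 (C = 7 + 83516 = 83523)
(-305924 + 3558)/(67111 + C) = (-305924 + 3558)/(67111 + 83523) = -302366/150634 = -302366*1/150634 = -151183/75317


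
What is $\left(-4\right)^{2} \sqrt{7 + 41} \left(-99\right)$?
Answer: $- 6336 \sqrt{3} \approx -10974.0$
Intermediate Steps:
$\left(-4\right)^{2} \sqrt{7 + 41} \left(-99\right) = 16 \sqrt{48} \left(-99\right) = 16 \cdot 4 \sqrt{3} \left(-99\right) = 64 \sqrt{3} \left(-99\right) = - 6336 \sqrt{3}$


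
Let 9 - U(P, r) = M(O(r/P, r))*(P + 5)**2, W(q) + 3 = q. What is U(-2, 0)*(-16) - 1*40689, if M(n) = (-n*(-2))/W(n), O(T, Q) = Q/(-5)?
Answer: -40833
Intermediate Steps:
W(q) = -3 + q
O(T, Q) = -Q/5 (O(T, Q) = Q*(-1/5) = -Q/5)
M(n) = 2*n/(-3 + n) (M(n) = (-n*(-2))/(-3 + n) = (2*n)/(-3 + n) = 2*n/(-3 + n))
U(P, r) = 9 + 2*r*(5 + P)**2/(5*(-3 - r/5)) (U(P, r) = 9 - 2*(-r/5)/(-3 - r/5)*(P + 5)**2 = 9 - (-2*r/(5*(-3 - r/5)))*(5 + P)**2 = 9 - (-2)*r*(5 + P)**2/(5*(-3 - r/5)) = 9 + 2*r*(5 + P)**2/(5*(-3 - r/5)))
U(-2, 0)*(-16) - 1*40689 = ((135 + 9*0 - 2*0*(5 - 2)**2)/(15 + 0))*(-16) - 1*40689 = ((135 + 0 - 2*0*3**2)/15)*(-16) - 40689 = ((135 + 0 - 2*0*9)/15)*(-16) - 40689 = ((135 + 0 + 0)/15)*(-16) - 40689 = ((1/15)*135)*(-16) - 40689 = 9*(-16) - 40689 = -144 - 40689 = -40833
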